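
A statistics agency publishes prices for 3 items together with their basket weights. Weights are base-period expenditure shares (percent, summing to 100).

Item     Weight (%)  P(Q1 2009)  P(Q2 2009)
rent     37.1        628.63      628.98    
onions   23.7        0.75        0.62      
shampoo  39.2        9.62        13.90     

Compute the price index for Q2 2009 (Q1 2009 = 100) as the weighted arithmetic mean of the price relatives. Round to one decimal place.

113.4

rent: 37.1 × (628.98/628.63) = 37.1 × 1.000557 = 37.1207
onions: 23.7 × (0.62/0.75) = 23.7 × 0.826667 = 19.5920
shampoo: 39.2 × (13.90/9.62) = 39.2 × 1.444906 = 56.6403
Index = Σ wᵢ·(p₁ᵢ/p₀ᵢ) = 37.1207 + 19.5920 + 56.6403 = 113.3530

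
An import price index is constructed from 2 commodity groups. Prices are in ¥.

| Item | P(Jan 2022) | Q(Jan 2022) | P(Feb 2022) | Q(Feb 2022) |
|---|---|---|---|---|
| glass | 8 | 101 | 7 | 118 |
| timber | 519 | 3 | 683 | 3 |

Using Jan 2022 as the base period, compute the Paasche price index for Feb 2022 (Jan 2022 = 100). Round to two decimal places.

Paasche price index uses current-period quantities as weights.
ΣP(Feb 2022)·Q(Feb 2022) = 7×118 + 683×3 = 826 + 2049 = 2875
ΣP(Jan 2022)·Q(Feb 2022) = 8×118 + 519×3 = 944 + 1557 = 2501
Index = 2875 / 2501 × 100 = 114.9540

114.95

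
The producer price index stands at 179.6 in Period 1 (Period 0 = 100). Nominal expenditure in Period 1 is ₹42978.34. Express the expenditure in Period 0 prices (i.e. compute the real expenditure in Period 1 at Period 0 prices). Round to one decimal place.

Real = Nominal ÷ (Index/100) = 42978.34 ÷ (179.6/100)
     = 42978.34 ÷ 1.796 = 23930.0334

23930.0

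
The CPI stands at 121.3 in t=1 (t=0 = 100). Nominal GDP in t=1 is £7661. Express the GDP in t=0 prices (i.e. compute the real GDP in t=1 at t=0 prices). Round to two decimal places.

Real = Nominal ÷ (Index/100) = 7661 ÷ (121.3/100)
     = 7661 ÷ 1.213 = 6315.7461

6315.75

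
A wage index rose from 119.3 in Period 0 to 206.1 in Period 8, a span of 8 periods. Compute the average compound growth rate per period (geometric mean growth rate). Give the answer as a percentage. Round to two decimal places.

7.07%

Growth factor = (206.1/119.3)^(1/8) = (1.727578)^(1/8) = 1.070729
Growth rate = 1.070729 − 1 = 0.070729 = 7.0729%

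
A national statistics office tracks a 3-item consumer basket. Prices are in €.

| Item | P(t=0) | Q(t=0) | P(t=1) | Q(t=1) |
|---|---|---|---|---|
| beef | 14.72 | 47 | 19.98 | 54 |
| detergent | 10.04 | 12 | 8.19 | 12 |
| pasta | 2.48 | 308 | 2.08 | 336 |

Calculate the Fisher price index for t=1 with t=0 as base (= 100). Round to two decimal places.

Laspeyres component (base-period weights):
ΣP(t=1)Q(t=0) = 19.98×47 + 8.19×12 + 2.08×308 = 939.06 + 98.28 + 640.64 = 1677.98
ΣP(t=0)Q(t=0) = 14.72×47 + 10.04×12 + 2.48×308 = 691.84 + 120.48 + 763.84 = 1576.16
L = 1677.98 / 1576.16 × 100 = 106.4600
Paasche component (current-period weights):
ΣP(t=1)Q(t=1) = 19.98×54 + 8.19×12 + 2.08×336 = 1078.92 + 98.28 + 698.88 = 1876.08
ΣP(t=0)Q(t=1) = 14.72×54 + 10.04×12 + 2.48×336 = 794.88 + 120.48 + 833.28 = 1748.64
P = 1876.08 / 1748.64 × 100 = 107.2879
Fisher = √(L × P) = √(106.4600 × 107.2879) = 106.8732

106.87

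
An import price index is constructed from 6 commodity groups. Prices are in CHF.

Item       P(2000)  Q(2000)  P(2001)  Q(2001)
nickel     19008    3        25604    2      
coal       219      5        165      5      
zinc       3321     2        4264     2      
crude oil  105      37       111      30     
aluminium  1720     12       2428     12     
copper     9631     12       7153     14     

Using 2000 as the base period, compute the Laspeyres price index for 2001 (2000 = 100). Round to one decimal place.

Laspeyres price index uses base-period quantities as weights.
ΣP(2001)·Q(2000) = 25604×3 + 165×5 + 4264×2 + 111×37 + 2428×12 + 7153×12 = 76812 + 825 + 8528 + 4107 + 29136 + 85836 = 205244
ΣP(2000)·Q(2000) = 19008×3 + 219×5 + 3321×2 + 105×37 + 1720×12 + 9631×12 = 57024 + 1095 + 6642 + 3885 + 20640 + 115572 = 204858
Index = 205244 / 204858 × 100 = 100.1884

100.2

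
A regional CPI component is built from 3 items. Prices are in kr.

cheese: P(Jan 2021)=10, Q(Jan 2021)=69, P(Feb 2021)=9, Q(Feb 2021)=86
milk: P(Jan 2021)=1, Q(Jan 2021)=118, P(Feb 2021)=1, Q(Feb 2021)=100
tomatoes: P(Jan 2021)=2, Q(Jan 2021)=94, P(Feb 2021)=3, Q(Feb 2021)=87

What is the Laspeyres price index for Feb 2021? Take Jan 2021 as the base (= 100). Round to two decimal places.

102.51

Laspeyres price index uses base-period quantities as weights.
ΣP(Feb 2021)·Q(Jan 2021) = 9×69 + 1×118 + 3×94 = 621 + 118 + 282 = 1021
ΣP(Jan 2021)·Q(Jan 2021) = 10×69 + 1×118 + 2×94 = 690 + 118 + 188 = 996
Index = 1021 / 996 × 100 = 102.5100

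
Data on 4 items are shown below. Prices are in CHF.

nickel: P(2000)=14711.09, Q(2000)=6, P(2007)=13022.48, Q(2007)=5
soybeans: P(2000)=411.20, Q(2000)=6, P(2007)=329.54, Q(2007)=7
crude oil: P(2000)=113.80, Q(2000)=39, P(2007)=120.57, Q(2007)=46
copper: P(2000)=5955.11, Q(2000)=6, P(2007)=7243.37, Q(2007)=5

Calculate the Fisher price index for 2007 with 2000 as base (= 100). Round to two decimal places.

Laspeyres component (base-period weights):
ΣP(2007)Q(2000) = 13022.48×6 + 329.54×6 + 120.57×39 + 7243.37×6 = 78134.88 + 1977.24 + 4702.23 + 43460.22 = 128274.57
ΣP(2000)Q(2000) = 14711.09×6 + 411.20×6 + 113.80×39 + 5955.11×6 = 88266.54 + 2467.2 + 4438.2 + 35730.66 = 130902.6
L = 128274.57 / 130902.6 × 100 = 97.9924
Paasche component (current-period weights):
ΣP(2007)Q(2007) = 13022.48×5 + 329.54×7 + 120.57×46 + 7243.37×5 = 65112.4 + 2306.78 + 5546.22 + 36216.85 = 109182.25
ΣP(2000)Q(2007) = 14711.09×5 + 411.20×7 + 113.80×46 + 5955.11×5 = 73555.45 + 2878.4 + 5234.8 + 29775.55 = 111444.2
P = 109182.25 / 111444.2 × 100 = 97.9703
Fisher = √(L × P) = √(97.9924 × 97.9703) = 97.9814

97.98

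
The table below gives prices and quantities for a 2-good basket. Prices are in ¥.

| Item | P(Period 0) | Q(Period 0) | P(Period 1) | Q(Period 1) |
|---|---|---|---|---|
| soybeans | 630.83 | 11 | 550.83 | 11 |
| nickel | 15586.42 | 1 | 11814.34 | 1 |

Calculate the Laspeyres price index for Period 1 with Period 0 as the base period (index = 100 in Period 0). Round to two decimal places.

79.35

Laspeyres price index uses base-period quantities as weights.
ΣP(Period 1)·Q(Period 0) = 550.83×11 + 11814.34×1 = 6059.13 + 11814.34 = 17873.47
ΣP(Period 0)·Q(Period 0) = 630.83×11 + 15586.42×1 = 6939.13 + 15586.42 = 22525.55
Index = 17873.47 / 22525.55 × 100 = 79.3475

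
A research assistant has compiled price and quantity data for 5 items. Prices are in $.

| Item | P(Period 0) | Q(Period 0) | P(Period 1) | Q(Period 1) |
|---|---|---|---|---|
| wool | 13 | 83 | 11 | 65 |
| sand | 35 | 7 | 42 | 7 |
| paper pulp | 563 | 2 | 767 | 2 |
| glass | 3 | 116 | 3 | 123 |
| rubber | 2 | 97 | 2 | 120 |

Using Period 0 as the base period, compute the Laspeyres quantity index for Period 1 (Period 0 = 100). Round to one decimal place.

Laspeyres quantity index uses base-period prices as weights.
ΣP(Period 0)·Q(Period 1) = 13×65 + 35×7 + 563×2 + 3×123 + 2×120 = 845 + 245 + 1126 + 369 + 240 = 2825
ΣP(Period 0)·Q(Period 0) = 13×83 + 35×7 + 563×2 + 3×116 + 2×97 = 1079 + 245 + 1126 + 348 + 194 = 2992
Index = 2825 / 2992 × 100 = 94.4184

94.4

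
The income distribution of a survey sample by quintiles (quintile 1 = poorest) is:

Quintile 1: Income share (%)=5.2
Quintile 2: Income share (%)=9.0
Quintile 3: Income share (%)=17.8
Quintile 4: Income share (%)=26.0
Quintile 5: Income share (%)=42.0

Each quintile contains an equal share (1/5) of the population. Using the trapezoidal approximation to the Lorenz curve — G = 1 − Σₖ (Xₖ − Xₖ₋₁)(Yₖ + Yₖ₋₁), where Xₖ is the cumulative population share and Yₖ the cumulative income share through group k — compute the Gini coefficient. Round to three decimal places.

Cumulative income shares Yₖ: 0.0520, 0.1420, 0.3200, 0.5800, 1.0000
Σ (Xₖ−Xₖ₋₁)(Yₖ+Yₖ₋₁) = (1/5)(0.0520+0.0000) + (1/5)(0.1420+0.0520) + (1/5)(0.3200+0.1420) + (1/5)(0.5800+0.3200) + (1/5)(1.0000+0.5800)
  = 0.0104 + 0.0388 + 0.0924 + 0.1800 + 0.3160 = 0.6376
G = 1 − 0.6376 = 0.3624

0.362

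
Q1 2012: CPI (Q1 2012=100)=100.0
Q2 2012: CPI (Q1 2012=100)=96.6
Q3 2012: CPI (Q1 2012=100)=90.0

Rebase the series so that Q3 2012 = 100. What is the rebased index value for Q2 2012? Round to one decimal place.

Rebased(Q2 2012) = 96.6 / 90.0 × 100 = 107.3333

107.3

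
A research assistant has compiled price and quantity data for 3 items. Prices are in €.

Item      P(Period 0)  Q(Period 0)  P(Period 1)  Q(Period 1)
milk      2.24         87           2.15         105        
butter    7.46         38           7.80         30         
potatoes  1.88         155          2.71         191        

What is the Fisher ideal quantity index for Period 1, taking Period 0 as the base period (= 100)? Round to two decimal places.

107.22

Laspeyres component (base-period weights):
ΣP(Period 0)Q(Period 1) = 2.24×105 + 7.46×30 + 1.88×191 = 235.2 + 223.8 + 359.08 = 818.08
ΣP(Period 0)Q(Period 0) = 2.24×87 + 7.46×38 + 1.88×155 = 194.88 + 283.48 + 291.4 = 769.76
L = 818.08 / 769.76 × 100 = 106.2773
Paasche component (current-period weights):
ΣP(Period 1)Q(Period 1) = 2.15×105 + 7.80×30 + 2.71×191 = 225.75 + 234 + 517.61 = 977.36
ΣP(Period 1)Q(Period 0) = 2.15×87 + 7.80×38 + 2.71×155 = 187.05 + 296.4 + 420.05 = 903.5
P = 977.36 / 903.5 × 100 = 108.1749
Fisher = √(L × P) = √(106.2773 × 108.1749) = 107.2219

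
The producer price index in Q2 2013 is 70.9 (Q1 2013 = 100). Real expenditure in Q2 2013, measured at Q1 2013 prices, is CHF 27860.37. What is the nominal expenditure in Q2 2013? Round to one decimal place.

19753.0

Nominal = Real × (Index/100) = 27860.37 × (70.9/100)
        = 27860.37 × 0.709 = 19753.0023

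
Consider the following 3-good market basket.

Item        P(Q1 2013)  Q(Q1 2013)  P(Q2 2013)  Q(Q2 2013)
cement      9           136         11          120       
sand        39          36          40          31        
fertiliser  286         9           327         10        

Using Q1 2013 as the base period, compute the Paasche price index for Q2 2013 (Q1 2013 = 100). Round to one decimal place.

Paasche price index uses current-period quantities as weights.
ΣP(Q2 2013)·Q(Q2 2013) = 11×120 + 40×31 + 327×10 = 1320 + 1240 + 3270 = 5830
ΣP(Q1 2013)·Q(Q2 2013) = 9×120 + 39×31 + 286×10 = 1080 + 1209 + 2860 = 5149
Index = 5830 / 5149 × 100 = 113.2259

113.2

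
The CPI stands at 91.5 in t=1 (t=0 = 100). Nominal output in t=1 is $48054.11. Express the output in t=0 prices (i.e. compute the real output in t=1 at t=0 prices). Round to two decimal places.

52518.15

Real = Nominal ÷ (Index/100) = 48054.11 ÷ (91.5/100)
     = 48054.11 ÷ 0.915 = 52518.1530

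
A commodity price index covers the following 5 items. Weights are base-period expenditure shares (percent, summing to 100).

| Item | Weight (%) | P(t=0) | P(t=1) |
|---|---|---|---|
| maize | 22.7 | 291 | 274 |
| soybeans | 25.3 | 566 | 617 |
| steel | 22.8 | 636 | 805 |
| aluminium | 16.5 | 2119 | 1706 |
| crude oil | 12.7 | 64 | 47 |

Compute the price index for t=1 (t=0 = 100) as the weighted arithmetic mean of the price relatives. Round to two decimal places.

maize: 22.7 × (274/291) = 22.7 × 0.941581 = 21.3739
soybeans: 25.3 × (617/566) = 25.3 × 1.090106 = 27.5797
steel: 22.8 × (805/636) = 22.8 × 1.265723 = 28.8585
aluminium: 16.5 × (1706/2119) = 16.5 × 0.805097 = 13.2841
crude oil: 12.7 × (47/64) = 12.7 × 0.734375 = 9.3266
Index = Σ wᵢ·(p₁ᵢ/p₀ᵢ) = 21.3739 + 27.5797 + 28.8585 + 13.2841 + 9.3266 = 100.4227

100.42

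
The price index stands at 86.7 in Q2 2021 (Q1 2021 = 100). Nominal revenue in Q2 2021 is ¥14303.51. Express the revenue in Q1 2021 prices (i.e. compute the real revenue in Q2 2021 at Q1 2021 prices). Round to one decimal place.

16497.7

Real = Nominal ÷ (Index/100) = 14303.51 ÷ (86.7/100)
     = 14303.51 ÷ 0.867 = 16497.7047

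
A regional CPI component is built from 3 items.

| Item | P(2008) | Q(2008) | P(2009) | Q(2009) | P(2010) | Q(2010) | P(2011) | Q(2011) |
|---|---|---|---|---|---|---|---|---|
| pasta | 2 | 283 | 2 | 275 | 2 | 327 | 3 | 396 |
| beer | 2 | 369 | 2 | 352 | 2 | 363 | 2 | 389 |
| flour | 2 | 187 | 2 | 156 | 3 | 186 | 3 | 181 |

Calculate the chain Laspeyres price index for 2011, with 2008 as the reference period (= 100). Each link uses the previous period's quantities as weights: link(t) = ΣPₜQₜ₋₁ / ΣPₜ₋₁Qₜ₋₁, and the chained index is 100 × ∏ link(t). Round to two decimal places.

Link 2008→2009:
ΣP(2009)Q(2008) = 2×283 + 2×369 + 2×187 = 566 + 738 + 374 = 1678
ΣP(2008)Q(2008) = 2×283 + 2×369 + 2×187 = 566 + 738 + 374 = 1678
link = 1678/1678 = 1.000000
Link 2009→2010:
ΣP(2010)Q(2009) = 2×275 + 2×352 + 3×156 = 550 + 704 + 468 = 1722
ΣP(2009)Q(2009) = 2×275 + 2×352 + 2×156 = 550 + 704 + 312 = 1566
link = 1722/1566 = 1.099617
Link 2010→2011:
ΣP(2011)Q(2010) = 3×327 + 2×363 + 3×186 = 981 + 726 + 558 = 2265
ΣP(2010)Q(2010) = 2×327 + 2×363 + 3×186 = 654 + 726 + 558 = 1938
link = 2265/1938 = 1.168731
Chained index = 100 × 1.000000 × 1.099617 × 1.168731 = 128.5156

128.52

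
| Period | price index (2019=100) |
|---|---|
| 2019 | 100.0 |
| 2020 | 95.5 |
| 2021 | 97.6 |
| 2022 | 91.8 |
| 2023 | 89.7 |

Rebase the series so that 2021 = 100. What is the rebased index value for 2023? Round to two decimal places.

Rebased(2023) = 89.7 / 97.6 × 100 = 91.9057

91.91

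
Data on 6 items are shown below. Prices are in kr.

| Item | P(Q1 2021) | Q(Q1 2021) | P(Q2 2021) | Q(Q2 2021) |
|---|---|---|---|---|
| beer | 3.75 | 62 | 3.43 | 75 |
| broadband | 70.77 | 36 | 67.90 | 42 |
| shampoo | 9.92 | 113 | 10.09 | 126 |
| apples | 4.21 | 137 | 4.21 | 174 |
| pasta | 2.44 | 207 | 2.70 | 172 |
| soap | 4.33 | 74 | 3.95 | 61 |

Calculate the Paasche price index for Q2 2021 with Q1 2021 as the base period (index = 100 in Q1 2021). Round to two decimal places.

98.28

Paasche price index uses current-period quantities as weights.
ΣP(Q2 2021)·Q(Q2 2021) = 3.43×75 + 67.90×42 + 10.09×126 + 4.21×174 + 2.70×172 + 3.95×61 = 257.25 + 2851.8 + 1271.34 + 732.54 + 464.4 + 240.95 = 5818.28
ΣP(Q1 2021)·Q(Q2 2021) = 3.75×75 + 70.77×42 + 9.92×126 + 4.21×174 + 2.44×172 + 4.33×61 = 281.25 + 2972.34 + 1249.92 + 732.54 + 419.68 + 264.13 = 5919.86
Index = 5818.28 / 5919.86 × 100 = 98.2841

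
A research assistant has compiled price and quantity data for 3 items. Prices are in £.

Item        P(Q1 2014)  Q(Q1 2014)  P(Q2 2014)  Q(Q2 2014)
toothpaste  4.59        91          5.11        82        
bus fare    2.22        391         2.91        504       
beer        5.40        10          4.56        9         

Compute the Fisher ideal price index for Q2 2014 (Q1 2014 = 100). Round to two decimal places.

123.92

Laspeyres component (base-period weights):
ΣP(Q2 2014)Q(Q1 2014) = 5.11×91 + 2.91×391 + 4.56×10 = 465.01 + 1137.81 + 45.6 = 1648.42
ΣP(Q1 2014)Q(Q1 2014) = 4.59×91 + 2.22×391 + 5.40×10 = 417.69 + 868.02 + 54 = 1339.71
L = 1648.42 / 1339.71 × 100 = 123.0430
Paasche component (current-period weights):
ΣP(Q2 2014)Q(Q2 2014) = 5.11×82 + 2.91×504 + 4.56×9 = 419.02 + 1466.64 + 41.04 = 1926.7
ΣP(Q1 2014)Q(Q2 2014) = 4.59×82 + 2.22×504 + 5.40×9 = 376.38 + 1118.88 + 48.6 = 1543.86
P = 1926.7 / 1543.86 × 100 = 124.7976
Fisher = √(L × P) = √(123.0430 × 124.7976) = 123.9172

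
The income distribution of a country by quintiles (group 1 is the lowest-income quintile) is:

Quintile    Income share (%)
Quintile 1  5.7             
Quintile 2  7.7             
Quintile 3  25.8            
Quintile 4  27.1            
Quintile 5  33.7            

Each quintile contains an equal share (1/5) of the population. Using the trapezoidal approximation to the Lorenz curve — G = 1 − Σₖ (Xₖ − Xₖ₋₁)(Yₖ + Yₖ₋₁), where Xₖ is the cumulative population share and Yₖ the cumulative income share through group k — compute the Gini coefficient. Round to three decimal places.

Cumulative income shares Yₖ: 0.0570, 0.1340, 0.3920, 0.6630, 1.0000
Σ (Xₖ−Xₖ₋₁)(Yₖ+Yₖ₋₁) = (1/5)(0.0570+0.0000) + (1/5)(0.1340+0.0570) + (1/5)(0.3920+0.1340) + (1/5)(0.6630+0.3920) + (1/5)(1.0000+0.6630)
  = 0.0114 + 0.0382 + 0.1052 + 0.2110 + 0.3326 = 0.6984
G = 1 − 0.6984 = 0.3016

0.302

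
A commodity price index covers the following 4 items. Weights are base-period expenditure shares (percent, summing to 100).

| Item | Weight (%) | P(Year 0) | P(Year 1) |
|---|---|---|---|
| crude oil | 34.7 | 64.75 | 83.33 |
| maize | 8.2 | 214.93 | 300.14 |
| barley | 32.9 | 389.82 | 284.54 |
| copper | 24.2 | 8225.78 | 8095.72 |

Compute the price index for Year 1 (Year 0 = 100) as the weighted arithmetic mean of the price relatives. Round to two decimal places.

103.94

crude oil: 34.7 × (83.33/64.75) = 34.7 × 1.286950 = 44.6572
maize: 8.2 × (300.14/214.93) = 8.2 × 1.396455 = 11.4509
barley: 32.9 × (284.54/389.82) = 32.9 × 0.729927 = 24.0146
copper: 24.2 × (8095.72/8225.78) = 24.2 × 0.984189 = 23.8174
Index = Σ wᵢ·(p₁ᵢ/p₀ᵢ) = 44.6572 + 11.4509 + 24.0146 + 23.8174 = 103.9400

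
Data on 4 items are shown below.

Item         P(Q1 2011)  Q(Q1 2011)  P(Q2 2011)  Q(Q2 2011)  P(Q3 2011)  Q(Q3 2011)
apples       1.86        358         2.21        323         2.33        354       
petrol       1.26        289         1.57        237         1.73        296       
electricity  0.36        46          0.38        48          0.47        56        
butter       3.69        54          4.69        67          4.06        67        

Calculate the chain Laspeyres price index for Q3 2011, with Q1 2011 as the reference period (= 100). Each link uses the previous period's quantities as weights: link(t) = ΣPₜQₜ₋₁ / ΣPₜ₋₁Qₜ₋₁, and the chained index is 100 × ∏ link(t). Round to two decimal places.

124.98

Link Q1 2011→Q2 2011:
ΣP(Q2 2011)Q(Q1 2011) = 2.21×358 + 1.57×289 + 0.38×46 + 4.69×54 = 791.18 + 453.73 + 17.48 + 253.26 = 1515.65
ΣP(Q1 2011)Q(Q1 2011) = 1.86×358 + 1.26×289 + 0.36×46 + 3.69×54 = 665.88 + 364.14 + 16.56 + 199.26 = 1245.84
link = 1515.65/1245.84 = 1.216569
Link Q2 2011→Q3 2011:
ΣP(Q3 2011)Q(Q2 2011) = 2.33×323 + 1.73×237 + 0.47×48 + 4.06×67 = 752.59 + 410.01 + 22.56 + 272.02 = 1457.18
ΣP(Q2 2011)Q(Q2 2011) = 2.21×323 + 1.57×237 + 0.38×48 + 4.69×67 = 713.83 + 372.09 + 18.24 + 314.23 = 1418.39
link = 1457.18/1418.39 = 1.027348
Chained index = 100 × 1.216569 × 1.027348 = 124.9839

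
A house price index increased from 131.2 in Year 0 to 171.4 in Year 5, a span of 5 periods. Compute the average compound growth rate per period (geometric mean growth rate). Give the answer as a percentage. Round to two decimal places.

Growth factor = (171.4/131.2)^(1/5) = (1.306402)^(1/5) = 1.054910
Growth rate = 1.054910 − 1 = 0.054910 = 5.4910%

5.49%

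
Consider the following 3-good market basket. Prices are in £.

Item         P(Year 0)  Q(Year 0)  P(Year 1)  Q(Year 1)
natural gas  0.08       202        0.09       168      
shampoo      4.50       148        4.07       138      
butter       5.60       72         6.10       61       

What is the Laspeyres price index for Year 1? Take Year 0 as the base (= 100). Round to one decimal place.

97.6

Laspeyres price index uses base-period quantities as weights.
ΣP(Year 1)·Q(Year 0) = 0.09×202 + 4.07×148 + 6.10×72 = 18.18 + 602.36 + 439.2 = 1059.74
ΣP(Year 0)·Q(Year 0) = 0.08×202 + 4.50×148 + 5.60×72 = 16.16 + 666 + 403.2 = 1085.36
Index = 1059.74 / 1085.36 × 100 = 97.6395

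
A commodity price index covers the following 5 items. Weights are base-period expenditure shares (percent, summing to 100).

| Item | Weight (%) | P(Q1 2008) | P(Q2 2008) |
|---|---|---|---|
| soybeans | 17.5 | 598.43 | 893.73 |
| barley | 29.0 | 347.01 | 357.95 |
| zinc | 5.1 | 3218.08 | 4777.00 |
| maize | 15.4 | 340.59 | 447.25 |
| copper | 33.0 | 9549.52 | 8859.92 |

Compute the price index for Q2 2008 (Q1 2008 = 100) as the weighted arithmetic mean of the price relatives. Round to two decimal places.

soybeans: 17.5 × (893.73/598.43) = 17.5 × 1.493458 = 26.1355
barley: 29.0 × (357.95/347.01) = 29.0 × 1.031526 = 29.9143
zinc: 5.1 × (4777.00/3218.08) = 5.1 × 1.484425 = 7.5706
maize: 15.4 × (447.25/340.59) = 15.4 × 1.313162 = 20.2227
copper: 33.0 × (8859.92/9549.52) = 33.0 × 0.927787 = 30.6170
Index = Σ wᵢ·(p₁ᵢ/p₀ᵢ) = 26.1355 + 29.9143 + 7.5706 + 20.2227 + 30.6170 = 114.4600

114.46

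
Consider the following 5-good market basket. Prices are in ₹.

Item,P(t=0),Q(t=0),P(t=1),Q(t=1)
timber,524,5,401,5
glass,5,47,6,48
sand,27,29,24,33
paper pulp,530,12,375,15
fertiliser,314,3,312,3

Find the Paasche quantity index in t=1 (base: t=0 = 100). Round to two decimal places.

Paasche quantity index uses current-period prices as weights.
ΣP(t=1)·Q(t=1) = 401×5 + 6×48 + 24×33 + 375×15 + 312×3 = 2005 + 288 + 792 + 5625 + 936 = 9646
ΣP(t=1)·Q(t=0) = 401×5 + 6×47 + 24×29 + 375×12 + 312×3 = 2005 + 282 + 696 + 4500 + 936 = 8419
Index = 9646 / 8419 × 100 = 114.5742

114.57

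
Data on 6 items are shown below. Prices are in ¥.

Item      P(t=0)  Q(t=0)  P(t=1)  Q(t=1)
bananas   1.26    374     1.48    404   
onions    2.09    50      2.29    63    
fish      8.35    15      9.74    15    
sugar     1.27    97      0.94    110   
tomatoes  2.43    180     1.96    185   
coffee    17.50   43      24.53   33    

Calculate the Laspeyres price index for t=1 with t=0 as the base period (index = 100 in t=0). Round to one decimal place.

114.8

Laspeyres price index uses base-period quantities as weights.
ΣP(t=1)·Q(t=0) = 1.48×374 + 2.29×50 + 9.74×15 + 0.94×97 + 1.96×180 + 24.53×43 = 553.52 + 114.5 + 146.1 + 91.18 + 352.8 + 1054.79 = 2312.89
ΣP(t=0)·Q(t=0) = 1.26×374 + 2.09×50 + 8.35×15 + 1.27×97 + 2.43×180 + 17.50×43 = 471.24 + 104.5 + 125.25 + 123.19 + 437.4 + 752.5 = 2014.08
Index = 2312.89 / 2014.08 × 100 = 114.8361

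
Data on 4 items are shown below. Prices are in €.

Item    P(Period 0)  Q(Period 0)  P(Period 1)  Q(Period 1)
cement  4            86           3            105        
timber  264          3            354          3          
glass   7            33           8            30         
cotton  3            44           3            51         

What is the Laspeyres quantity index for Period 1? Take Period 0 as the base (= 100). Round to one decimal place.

105.1

Laspeyres quantity index uses base-period prices as weights.
ΣP(Period 0)·Q(Period 1) = 4×105 + 264×3 + 7×30 + 3×51 = 420 + 792 + 210 + 153 = 1575
ΣP(Period 0)·Q(Period 0) = 4×86 + 264×3 + 7×33 + 3×44 = 344 + 792 + 231 + 132 = 1499
Index = 1575 / 1499 × 100 = 105.0700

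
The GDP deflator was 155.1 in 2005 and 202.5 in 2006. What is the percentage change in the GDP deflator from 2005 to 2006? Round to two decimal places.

Change = (202.5 − 155.1) / 155.1 × 100
       = 47.4 / 155.1 × 100 = 30.5609%

30.56%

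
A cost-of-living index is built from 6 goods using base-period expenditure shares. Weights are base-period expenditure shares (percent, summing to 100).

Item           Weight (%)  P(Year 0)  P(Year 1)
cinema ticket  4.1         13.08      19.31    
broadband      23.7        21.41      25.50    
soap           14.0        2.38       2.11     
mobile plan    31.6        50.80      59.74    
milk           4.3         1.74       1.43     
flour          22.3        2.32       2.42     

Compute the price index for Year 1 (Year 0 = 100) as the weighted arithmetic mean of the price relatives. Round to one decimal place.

110.6

cinema ticket: 4.1 × (19.31/13.08) = 4.1 × 1.476300 = 6.0528
broadband: 23.7 × (25.50/21.41) = 23.7 × 1.191032 = 28.2275
soap: 14.0 × (2.11/2.38) = 14.0 × 0.886555 = 12.4118
mobile plan: 31.6 × (59.74/50.80) = 31.6 × 1.175984 = 37.1611
milk: 4.3 × (1.43/1.74) = 4.3 × 0.821839 = 3.5339
flour: 22.3 × (2.42/2.32) = 22.3 × 1.043103 = 23.2612
Index = Σ wᵢ·(p₁ᵢ/p₀ᵢ) = 6.0528 + 28.2275 + 12.4118 + 37.1611 + 3.5339 + 23.2612 = 110.6483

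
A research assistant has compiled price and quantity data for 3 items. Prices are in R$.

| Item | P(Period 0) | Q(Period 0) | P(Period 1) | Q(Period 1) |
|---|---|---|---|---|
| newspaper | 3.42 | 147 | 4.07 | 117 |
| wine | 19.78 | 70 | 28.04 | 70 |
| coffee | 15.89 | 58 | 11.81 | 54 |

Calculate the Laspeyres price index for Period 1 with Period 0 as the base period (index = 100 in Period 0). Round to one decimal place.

115.6

Laspeyres price index uses base-period quantities as weights.
ΣP(Period 1)·Q(Period 0) = 4.07×147 + 28.04×70 + 11.81×58 = 598.29 + 1962.8 + 684.98 = 3246.07
ΣP(Period 0)·Q(Period 0) = 3.42×147 + 19.78×70 + 15.89×58 = 502.74 + 1384.6 + 921.62 = 2808.96
Index = 3246.07 / 2808.96 × 100 = 115.5613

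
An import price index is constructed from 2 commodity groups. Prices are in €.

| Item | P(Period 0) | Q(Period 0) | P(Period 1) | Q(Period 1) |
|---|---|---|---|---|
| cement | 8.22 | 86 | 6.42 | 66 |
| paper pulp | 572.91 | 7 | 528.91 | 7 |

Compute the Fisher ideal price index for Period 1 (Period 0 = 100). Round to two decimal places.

Laspeyres component (base-period weights):
ΣP(Period 1)Q(Period 0) = 6.42×86 + 528.91×7 = 552.12 + 3702.37 = 4254.49
ΣP(Period 0)Q(Period 0) = 8.22×86 + 572.91×7 = 706.92 + 4010.37 = 4717.29
L = 4254.49 / 4717.29 × 100 = 90.1893
Paasche component (current-period weights):
ΣP(Period 1)Q(Period 1) = 6.42×66 + 528.91×7 = 423.72 + 3702.37 = 4126.09
ΣP(Period 0)Q(Period 1) = 8.22×66 + 572.91×7 = 542.52 + 4010.37 = 4552.89
P = 4126.09 / 4552.89 × 100 = 90.6257
Fisher = √(L × P) = √(90.1893 × 90.6257) = 90.4072

90.41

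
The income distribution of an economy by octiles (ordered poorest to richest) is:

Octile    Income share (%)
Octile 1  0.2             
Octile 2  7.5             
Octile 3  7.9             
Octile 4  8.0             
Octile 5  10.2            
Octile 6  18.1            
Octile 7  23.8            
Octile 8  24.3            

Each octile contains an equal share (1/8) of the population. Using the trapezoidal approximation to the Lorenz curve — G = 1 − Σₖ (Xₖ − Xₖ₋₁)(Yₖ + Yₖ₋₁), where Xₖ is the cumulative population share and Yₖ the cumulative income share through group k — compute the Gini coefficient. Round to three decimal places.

Cumulative income shares Yₖ: 0.0020, 0.0770, 0.1560, 0.2360, 0.3380, 0.5190, 0.7570, 1.0000
Σ (Xₖ−Xₖ₋₁)(Yₖ+Yₖ₋₁) = (1/8)(0.0020+0.0000) + (1/8)(0.0770+0.0020) + (1/8)(0.1560+0.0770) + (1/8)(0.2360+0.1560) + (1/8)(0.3380+0.2360) + (1/8)(0.5190+0.3380) + (1/8)(0.7570+0.5190) + (1/8)(1.0000+0.7570)
  = 0.0003 + 0.0099 + 0.0291 + 0.0490 + 0.0717 + 0.1071 + 0.1595 + 0.2196 = 0.6462
G = 1 − 0.6462 = 0.3538

0.354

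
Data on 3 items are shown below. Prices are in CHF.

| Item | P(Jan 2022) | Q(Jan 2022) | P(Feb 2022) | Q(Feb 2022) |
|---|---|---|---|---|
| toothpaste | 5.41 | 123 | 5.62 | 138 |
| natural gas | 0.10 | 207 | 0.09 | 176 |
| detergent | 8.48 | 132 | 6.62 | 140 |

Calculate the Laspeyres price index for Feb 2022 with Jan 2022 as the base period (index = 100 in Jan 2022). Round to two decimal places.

87.72

Laspeyres price index uses base-period quantities as weights.
ΣP(Feb 2022)·Q(Jan 2022) = 5.62×123 + 0.09×207 + 6.62×132 = 691.26 + 18.63 + 873.84 = 1583.73
ΣP(Jan 2022)·Q(Jan 2022) = 5.41×123 + 0.10×207 + 8.48×132 = 665.43 + 20.7 + 1119.36 = 1805.49
Index = 1583.73 / 1805.49 × 100 = 87.7175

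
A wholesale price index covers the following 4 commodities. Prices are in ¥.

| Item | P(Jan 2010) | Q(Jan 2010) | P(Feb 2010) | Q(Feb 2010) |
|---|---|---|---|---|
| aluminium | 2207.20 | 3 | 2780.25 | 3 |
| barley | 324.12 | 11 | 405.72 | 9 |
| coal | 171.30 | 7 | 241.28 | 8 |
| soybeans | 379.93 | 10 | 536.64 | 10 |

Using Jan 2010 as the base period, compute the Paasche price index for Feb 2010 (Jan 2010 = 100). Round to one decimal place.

Paasche price index uses current-period quantities as weights.
ΣP(Feb 2010)·Q(Feb 2010) = 2780.25×3 + 405.72×9 + 241.28×8 + 536.64×10 = 8340.75 + 3651.48 + 1930.24 + 5366.4 = 19288.87
ΣP(Jan 2010)·Q(Feb 2010) = 2207.20×3 + 324.12×9 + 171.30×8 + 379.93×10 = 6621.6 + 2917.08 + 1370.4 + 3799.3 = 14708.38
Index = 19288.87 / 14708.38 × 100 = 131.1420

131.1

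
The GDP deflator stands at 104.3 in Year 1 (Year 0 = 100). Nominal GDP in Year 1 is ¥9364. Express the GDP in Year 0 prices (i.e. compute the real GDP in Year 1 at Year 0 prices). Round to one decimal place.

Real = Nominal ÷ (Index/100) = 9364 ÷ (104.3/100)
     = 9364 ÷ 1.043 = 8977.9482

8977.9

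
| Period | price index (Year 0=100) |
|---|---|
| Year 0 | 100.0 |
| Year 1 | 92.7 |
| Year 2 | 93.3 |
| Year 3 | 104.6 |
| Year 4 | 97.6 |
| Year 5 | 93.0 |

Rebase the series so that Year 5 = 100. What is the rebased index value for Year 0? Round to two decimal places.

107.53

Rebased(Year 0) = 100.0 / 93.0 × 100 = 107.5269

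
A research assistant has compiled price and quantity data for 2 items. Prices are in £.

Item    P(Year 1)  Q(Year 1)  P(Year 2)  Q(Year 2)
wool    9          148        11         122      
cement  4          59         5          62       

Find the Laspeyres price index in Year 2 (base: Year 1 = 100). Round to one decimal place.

Laspeyres price index uses base-period quantities as weights.
ΣP(Year 2)·Q(Year 1) = 11×148 + 5×59 = 1628 + 295 = 1923
ΣP(Year 1)·Q(Year 1) = 9×148 + 4×59 = 1332 + 236 = 1568
Index = 1923 / 1568 × 100 = 122.6403

122.6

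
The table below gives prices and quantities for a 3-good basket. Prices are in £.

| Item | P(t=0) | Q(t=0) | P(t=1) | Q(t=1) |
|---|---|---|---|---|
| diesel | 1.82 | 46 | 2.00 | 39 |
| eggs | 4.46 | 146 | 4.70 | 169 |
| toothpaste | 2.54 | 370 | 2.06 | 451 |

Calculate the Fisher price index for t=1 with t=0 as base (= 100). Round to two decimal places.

Laspeyres component (base-period weights):
ΣP(t=1)Q(t=0) = 2.00×46 + 4.70×146 + 2.06×370 = 92 + 686.2 + 762.2 = 1540.4
ΣP(t=0)Q(t=0) = 1.82×46 + 4.46×146 + 2.54×370 = 83.72 + 651.16 + 939.8 = 1674.68
L = 1540.4 / 1674.68 × 100 = 91.9818
Paasche component (current-period weights):
ΣP(t=1)Q(t=1) = 2.00×39 + 4.70×169 + 2.06×451 = 78 + 794.3 + 929.06 = 1801.36
ΣP(t=0)Q(t=1) = 1.82×39 + 4.46×169 + 2.54×451 = 70.98 + 753.74 + 1145.54 = 1970.26
P = 1801.36 / 1970.26 × 100 = 91.4275
Fisher = √(L × P) = √(91.9818 × 91.4275) = 91.7042

91.70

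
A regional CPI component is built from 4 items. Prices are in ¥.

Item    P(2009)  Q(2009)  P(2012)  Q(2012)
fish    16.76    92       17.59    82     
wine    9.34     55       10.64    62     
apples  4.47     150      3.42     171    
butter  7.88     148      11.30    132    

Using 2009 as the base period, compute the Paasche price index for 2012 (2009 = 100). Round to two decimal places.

Paasche price index uses current-period quantities as weights.
ΣP(2012)·Q(2012) = 17.59×82 + 10.64×62 + 3.42×171 + 11.30×132 = 1442.38 + 659.68 + 584.82 + 1491.6 = 4178.48
ΣP(2009)·Q(2012) = 16.76×82 + 9.34×62 + 4.47×171 + 7.88×132 = 1374.32 + 579.08 + 764.37 + 1040.16 = 3757.93
Index = 4178.48 / 3757.93 × 100 = 111.1910

111.19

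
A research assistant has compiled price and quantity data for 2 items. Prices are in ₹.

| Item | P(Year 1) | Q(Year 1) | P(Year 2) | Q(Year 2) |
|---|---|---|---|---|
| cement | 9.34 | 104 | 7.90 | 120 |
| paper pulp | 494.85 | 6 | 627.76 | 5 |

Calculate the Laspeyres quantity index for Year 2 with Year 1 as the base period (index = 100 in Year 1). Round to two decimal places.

Laspeyres quantity index uses base-period prices as weights.
ΣP(Year 1)·Q(Year 2) = 9.34×120 + 494.85×5 = 1120.8 + 2474.25 = 3595.05
ΣP(Year 1)·Q(Year 1) = 9.34×104 + 494.85×6 = 971.36 + 2969.1 = 3940.46
Index = 3595.05 / 3940.46 × 100 = 91.2343

91.23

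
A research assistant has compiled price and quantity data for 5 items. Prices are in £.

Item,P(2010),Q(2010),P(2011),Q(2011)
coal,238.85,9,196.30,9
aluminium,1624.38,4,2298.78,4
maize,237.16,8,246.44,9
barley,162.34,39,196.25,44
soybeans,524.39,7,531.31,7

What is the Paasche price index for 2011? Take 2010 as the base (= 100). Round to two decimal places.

118.24

Paasche price index uses current-period quantities as weights.
ΣP(2011)·Q(2011) = 196.30×9 + 2298.78×4 + 246.44×9 + 196.25×44 + 531.31×7 = 1766.7 + 9195.12 + 2217.96 + 8635 + 3719.17 = 25533.95
ΣP(2010)·Q(2011) = 238.85×9 + 1624.38×4 + 237.16×9 + 162.34×44 + 524.39×7 = 2149.65 + 6497.52 + 2134.44 + 7142.96 + 3670.73 = 21595.3
Index = 25533.95 / 21595.3 × 100 = 118.2385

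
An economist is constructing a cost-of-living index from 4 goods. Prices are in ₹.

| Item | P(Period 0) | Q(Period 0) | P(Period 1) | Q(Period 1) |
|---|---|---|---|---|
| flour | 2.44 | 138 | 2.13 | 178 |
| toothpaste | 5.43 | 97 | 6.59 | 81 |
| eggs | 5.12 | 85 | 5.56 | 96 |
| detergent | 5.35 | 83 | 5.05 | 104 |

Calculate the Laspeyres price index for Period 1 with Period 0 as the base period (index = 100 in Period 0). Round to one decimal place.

104.7

Laspeyres price index uses base-period quantities as weights.
ΣP(Period 1)·Q(Period 0) = 2.13×138 + 6.59×97 + 5.56×85 + 5.05×83 = 293.94 + 639.23 + 472.6 + 419.15 = 1824.92
ΣP(Period 0)·Q(Period 0) = 2.44×138 + 5.43×97 + 5.12×85 + 5.35×83 = 336.72 + 526.71 + 435.2 + 444.05 = 1742.68
Index = 1824.92 / 1742.68 × 100 = 104.7192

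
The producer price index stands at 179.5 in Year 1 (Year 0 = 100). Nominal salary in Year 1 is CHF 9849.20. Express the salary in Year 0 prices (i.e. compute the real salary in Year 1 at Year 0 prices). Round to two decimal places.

Real = Nominal ÷ (Index/100) = 9849.20 ÷ (179.5/100)
     = 9849.20 ÷ 1.795 = 5487.0195

5487.02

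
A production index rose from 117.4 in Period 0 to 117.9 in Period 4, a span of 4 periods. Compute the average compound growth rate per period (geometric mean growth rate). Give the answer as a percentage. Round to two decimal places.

0.11%

Growth factor = (117.9/117.4)^(1/4) = (1.004259)^(1/4) = 1.001063
Growth rate = 1.001063 − 1 = 0.001063 = 0.1063%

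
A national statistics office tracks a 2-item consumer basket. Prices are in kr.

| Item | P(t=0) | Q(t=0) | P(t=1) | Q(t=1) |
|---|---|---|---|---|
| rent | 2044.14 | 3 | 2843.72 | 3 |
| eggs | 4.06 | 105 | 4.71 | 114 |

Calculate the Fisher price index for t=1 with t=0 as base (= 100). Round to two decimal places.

137.55

Laspeyres component (base-period weights):
ΣP(t=1)Q(t=0) = 2843.72×3 + 4.71×105 = 8531.16 + 494.55 = 9025.71
ΣP(t=0)Q(t=0) = 2044.14×3 + 4.06×105 = 6132.42 + 426.3 = 6558.72
L = 9025.71 / 6558.72 × 100 = 137.6139
Paasche component (current-period weights):
ΣP(t=1)Q(t=1) = 2843.72×3 + 4.71×114 = 8531.16 + 536.94 = 9068.1
ΣP(t=0)Q(t=1) = 2044.14×3 + 4.06×114 = 6132.42 + 462.84 = 6595.26
P = 9068.1 / 6595.26 × 100 = 137.4942
Fisher = √(L × P) = √(137.6139 × 137.4942) = 137.5540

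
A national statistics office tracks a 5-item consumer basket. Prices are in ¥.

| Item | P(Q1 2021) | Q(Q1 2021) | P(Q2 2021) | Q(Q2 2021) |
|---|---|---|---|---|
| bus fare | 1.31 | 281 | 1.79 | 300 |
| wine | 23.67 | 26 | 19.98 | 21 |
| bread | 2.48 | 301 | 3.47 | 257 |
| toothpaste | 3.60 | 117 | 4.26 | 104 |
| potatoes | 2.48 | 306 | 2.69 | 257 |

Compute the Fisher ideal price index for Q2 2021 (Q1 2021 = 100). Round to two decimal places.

116.95

Laspeyres component (base-period weights):
ΣP(Q2 2021)Q(Q1 2021) = 1.79×281 + 19.98×26 + 3.47×301 + 4.26×117 + 2.69×306 = 502.99 + 519.48 + 1044.47 + 498.42 + 823.14 = 3388.5
ΣP(Q1 2021)Q(Q1 2021) = 1.31×281 + 23.67×26 + 2.48×301 + 3.60×117 + 2.48×306 = 368.11 + 615.42 + 746.48 + 421.2 + 758.88 = 2910.09
L = 3388.5 / 2910.09 × 100 = 116.4397
Paasche component (current-period weights):
ΣP(Q2 2021)Q(Q2 2021) = 1.79×300 + 19.98×21 + 3.47×257 + 4.26×104 + 2.69×257 = 537 + 419.58 + 891.79 + 443.04 + 691.33 = 2982.74
ΣP(Q1 2021)Q(Q2 2021) = 1.31×300 + 23.67×21 + 2.48×257 + 3.60×104 + 2.48×257 = 393 + 497.07 + 637.36 + 374.4 + 637.36 = 2539.19
P = 2982.74 / 2539.19 × 100 = 117.4682
Fisher = √(L × P) = √(116.4397 × 117.4682) = 116.9528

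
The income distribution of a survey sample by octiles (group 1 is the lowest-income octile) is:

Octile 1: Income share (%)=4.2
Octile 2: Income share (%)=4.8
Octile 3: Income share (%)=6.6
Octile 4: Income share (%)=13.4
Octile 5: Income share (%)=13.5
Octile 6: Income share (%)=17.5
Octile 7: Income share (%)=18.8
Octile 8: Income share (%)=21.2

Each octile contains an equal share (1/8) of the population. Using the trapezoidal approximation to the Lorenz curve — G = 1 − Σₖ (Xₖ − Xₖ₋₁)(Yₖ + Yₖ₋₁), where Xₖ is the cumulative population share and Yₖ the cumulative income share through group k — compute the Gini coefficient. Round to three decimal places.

Cumulative income shares Yₖ: 0.0420, 0.0900, 0.1560, 0.2900, 0.4250, 0.6000, 0.7880, 1.0000
Σ (Xₖ−Xₖ₋₁)(Yₖ+Yₖ₋₁) = (1/8)(0.0420+0.0000) + (1/8)(0.0900+0.0420) + (1/8)(0.1560+0.0900) + (1/8)(0.2900+0.1560) + (1/8)(0.4250+0.2900) + (1/8)(0.6000+0.4250) + (1/8)(0.7880+0.6000) + (1/8)(1.0000+0.7880)
  = 0.0053 + 0.0165 + 0.0307 + 0.0558 + 0.0894 + 0.1281 + 0.1735 + 0.2235 = 0.7228
G = 1 − 0.7228 = 0.2772

0.277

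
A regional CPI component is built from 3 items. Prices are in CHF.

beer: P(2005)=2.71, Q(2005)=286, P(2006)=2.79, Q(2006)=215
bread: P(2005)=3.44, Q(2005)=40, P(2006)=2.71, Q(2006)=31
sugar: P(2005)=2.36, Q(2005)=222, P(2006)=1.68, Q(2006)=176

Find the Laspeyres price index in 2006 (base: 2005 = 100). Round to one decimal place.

Laspeyres price index uses base-period quantities as weights.
ΣP(2006)·Q(2005) = 2.79×286 + 2.71×40 + 1.68×222 = 797.94 + 108.4 + 372.96 = 1279.3
ΣP(2005)·Q(2005) = 2.71×286 + 3.44×40 + 2.36×222 = 775.06 + 137.6 + 523.92 = 1436.58
Index = 1279.3 / 1436.58 × 100 = 89.0518

89.1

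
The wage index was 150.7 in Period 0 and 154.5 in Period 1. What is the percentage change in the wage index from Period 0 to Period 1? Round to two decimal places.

2.52%

Change = (154.5 − 150.7) / 150.7 × 100
       = 3.8 / 150.7 × 100 = 2.5216%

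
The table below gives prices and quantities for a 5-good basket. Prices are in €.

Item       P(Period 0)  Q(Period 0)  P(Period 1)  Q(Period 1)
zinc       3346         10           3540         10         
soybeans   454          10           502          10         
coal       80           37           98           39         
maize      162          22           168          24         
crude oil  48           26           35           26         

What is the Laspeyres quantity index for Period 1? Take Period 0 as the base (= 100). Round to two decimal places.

101.06

Laspeyres quantity index uses base-period prices as weights.
ΣP(Period 0)·Q(Period 1) = 3346×10 + 454×10 + 80×39 + 162×24 + 48×26 = 33460 + 4540 + 3120 + 3888 + 1248 = 46256
ΣP(Period 0)·Q(Period 0) = 3346×10 + 454×10 + 80×37 + 162×22 + 48×26 = 33460 + 4540 + 2960 + 3564 + 1248 = 45772
Index = 46256 / 45772 × 100 = 101.0574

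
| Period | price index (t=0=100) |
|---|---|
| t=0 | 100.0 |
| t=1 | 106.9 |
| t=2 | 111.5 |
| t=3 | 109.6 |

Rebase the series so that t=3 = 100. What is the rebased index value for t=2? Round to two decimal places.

Rebased(t=2) = 111.5 / 109.6 × 100 = 101.7336

101.73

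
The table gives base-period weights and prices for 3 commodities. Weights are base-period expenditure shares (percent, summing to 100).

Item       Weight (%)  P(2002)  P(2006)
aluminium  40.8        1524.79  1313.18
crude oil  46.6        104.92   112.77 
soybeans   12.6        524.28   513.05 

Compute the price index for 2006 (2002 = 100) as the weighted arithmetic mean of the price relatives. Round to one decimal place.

97.6

aluminium: 40.8 × (1313.18/1524.79) = 40.8 × 0.861220 = 35.1378
crude oil: 46.6 × (112.77/104.92) = 46.6 × 1.074819 = 50.0866
soybeans: 12.6 × (513.05/524.28) = 12.6 × 0.978580 = 12.3301
Index = Σ wᵢ·(p₁ᵢ/p₀ᵢ) = 35.1378 + 50.0866 + 12.3301 = 97.5545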